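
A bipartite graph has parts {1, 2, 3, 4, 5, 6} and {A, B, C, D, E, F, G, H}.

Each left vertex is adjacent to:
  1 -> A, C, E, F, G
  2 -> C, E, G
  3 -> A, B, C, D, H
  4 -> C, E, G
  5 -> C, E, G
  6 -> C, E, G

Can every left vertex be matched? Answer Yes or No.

No

The set {2, 4, 5, 6} has only 3 neighbours ({C, E, G}), so by Hall's theorem at most 5 of the 6 left vertices can be matched.
Hence no matching covers every left vertex.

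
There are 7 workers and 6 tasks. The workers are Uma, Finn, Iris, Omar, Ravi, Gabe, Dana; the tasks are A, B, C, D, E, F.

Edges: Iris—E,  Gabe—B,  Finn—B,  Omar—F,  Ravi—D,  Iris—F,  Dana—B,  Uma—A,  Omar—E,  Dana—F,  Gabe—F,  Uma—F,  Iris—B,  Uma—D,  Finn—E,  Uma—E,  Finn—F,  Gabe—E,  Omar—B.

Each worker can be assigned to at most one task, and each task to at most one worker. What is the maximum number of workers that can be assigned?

5

A valid assignment of size 5: Uma-A, Finn-F, Iris-E, Omar-B, Ravi-D.
The set {Finn, Iris, Omar, Gabe, Dana} has only 3 neighbours ({B, E, F}), so by Hall's theorem at most 5 of the 7 workers can be matched.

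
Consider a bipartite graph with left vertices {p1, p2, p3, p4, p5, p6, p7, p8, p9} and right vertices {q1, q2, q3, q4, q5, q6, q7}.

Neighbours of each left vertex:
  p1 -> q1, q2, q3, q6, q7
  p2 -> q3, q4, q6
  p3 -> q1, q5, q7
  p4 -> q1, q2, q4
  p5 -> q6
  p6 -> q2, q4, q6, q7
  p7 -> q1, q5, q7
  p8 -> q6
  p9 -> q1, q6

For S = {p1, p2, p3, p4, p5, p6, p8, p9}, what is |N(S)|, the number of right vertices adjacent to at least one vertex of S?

7

The union of neighbours of {p1, p2, p3, p4, p5, p6, p8, p9} is {q1, q2, q3, q4, q5, q6, q7}, which has 7 elements.
Since |N(S)| = 7 < |S| = 8, Hall's condition fails for this subset.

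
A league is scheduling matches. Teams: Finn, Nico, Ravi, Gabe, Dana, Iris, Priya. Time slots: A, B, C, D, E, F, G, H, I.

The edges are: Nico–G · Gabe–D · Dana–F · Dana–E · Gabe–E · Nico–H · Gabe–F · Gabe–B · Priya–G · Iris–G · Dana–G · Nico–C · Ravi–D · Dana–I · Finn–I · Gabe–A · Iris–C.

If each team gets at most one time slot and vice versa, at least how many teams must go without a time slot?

0

A valid assignment of size 7: Finn-I, Nico-H, Ravi-D, Gabe-A, Dana-E, Iris-C, Priya-G.
This saturates every team, so 7 is the maximum.
That matches 7 of the 7, leaving 0 unmatched; no matching can do better.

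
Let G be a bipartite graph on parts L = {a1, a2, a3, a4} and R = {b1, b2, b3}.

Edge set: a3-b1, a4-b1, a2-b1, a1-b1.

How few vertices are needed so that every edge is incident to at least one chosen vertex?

1

{b1} is a vertex cover of size 1: every edge has an endpoint in this set.
No smaller cover exists because a1–b1 is a matching of size 1, and a cover must include an endpoint of each of these disjoint edges (König's theorem).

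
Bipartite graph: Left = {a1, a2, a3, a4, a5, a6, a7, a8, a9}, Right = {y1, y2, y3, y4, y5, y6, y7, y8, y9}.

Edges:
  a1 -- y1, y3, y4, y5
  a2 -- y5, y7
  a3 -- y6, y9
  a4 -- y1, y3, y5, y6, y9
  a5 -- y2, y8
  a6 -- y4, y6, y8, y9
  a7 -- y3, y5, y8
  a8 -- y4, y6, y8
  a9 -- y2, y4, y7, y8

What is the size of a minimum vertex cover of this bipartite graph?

{a1, a2, a3, a4, a5, a6, a7, a8, a9} is a vertex cover of size 9: every edge has an endpoint in this set.
No smaller cover exists because a1–y1, a2–y5, a3–y9, a4–y6, a5–y2, a6–y4, a7–y3, a8–y8, a9–y7 is a matching of size 9, and a cover must include an endpoint of each of these disjoint edges (König's theorem).

9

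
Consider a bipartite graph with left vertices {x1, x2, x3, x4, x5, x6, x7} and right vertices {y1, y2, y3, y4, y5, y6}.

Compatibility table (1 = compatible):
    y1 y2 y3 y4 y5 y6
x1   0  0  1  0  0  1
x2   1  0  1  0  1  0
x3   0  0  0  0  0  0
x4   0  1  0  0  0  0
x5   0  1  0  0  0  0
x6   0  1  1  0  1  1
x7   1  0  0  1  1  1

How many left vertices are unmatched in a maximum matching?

One maximum matching: x1–y6, x2–y3, x4–y2, x6–y5, x7–y1.
The set {x3, x4, x5} has only 1 neighbour ({y2}), so by Hall's theorem at most 5 of the 7 left vertices can be matched.
That matches 5 of the 7, leaving 2 unmatched; no matching can do better.

2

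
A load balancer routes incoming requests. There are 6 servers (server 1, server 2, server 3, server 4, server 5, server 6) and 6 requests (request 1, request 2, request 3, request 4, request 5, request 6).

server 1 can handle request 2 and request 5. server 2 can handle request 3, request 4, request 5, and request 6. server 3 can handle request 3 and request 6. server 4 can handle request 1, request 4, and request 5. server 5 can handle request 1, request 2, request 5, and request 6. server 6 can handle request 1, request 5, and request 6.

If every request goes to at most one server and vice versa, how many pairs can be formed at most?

6

For example, pair server 1–request 2, server 2–request 4, server 3–request 3, server 4–request 1, server 5–request 5, server 6–request 6.
All 6 servers are matched, so no larger matching exists.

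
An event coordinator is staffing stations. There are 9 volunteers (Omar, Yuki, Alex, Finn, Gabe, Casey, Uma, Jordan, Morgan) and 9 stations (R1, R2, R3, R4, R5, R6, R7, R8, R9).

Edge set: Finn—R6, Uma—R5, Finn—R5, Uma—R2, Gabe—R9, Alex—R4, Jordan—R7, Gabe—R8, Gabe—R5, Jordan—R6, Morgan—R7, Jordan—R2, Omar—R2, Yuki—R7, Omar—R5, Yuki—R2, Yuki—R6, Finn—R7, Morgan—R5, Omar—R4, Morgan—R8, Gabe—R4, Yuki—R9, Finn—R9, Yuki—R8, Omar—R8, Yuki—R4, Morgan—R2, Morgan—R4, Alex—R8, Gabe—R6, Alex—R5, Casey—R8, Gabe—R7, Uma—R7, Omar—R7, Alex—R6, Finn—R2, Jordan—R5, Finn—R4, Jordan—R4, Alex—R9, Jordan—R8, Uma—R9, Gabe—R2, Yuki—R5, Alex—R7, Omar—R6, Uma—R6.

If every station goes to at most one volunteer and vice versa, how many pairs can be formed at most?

7

A valid assignment of size 7: Omar→R4, Yuki→R7, Alex→R5, Finn→R2, Gabe→R6, Casey→R8, Uma→R9.
The set {Omar, Yuki, Alex, Finn, Gabe, Casey, Uma, Jordan, Morgan} has only 7 neighbours ({R2, R4, R5, R6, R7, R8, R9}), so by Hall's theorem at most 7 of the 9 volunteers can be matched.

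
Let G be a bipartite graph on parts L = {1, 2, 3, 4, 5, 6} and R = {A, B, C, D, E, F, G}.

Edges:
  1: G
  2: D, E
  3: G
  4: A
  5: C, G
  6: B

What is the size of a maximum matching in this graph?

For example, pair 1-G, 2-E, 4-A, 5-C, 6-B.
The set {1, 3} has only 1 neighbour ({G}), so by Hall's theorem at most 5 of the 6 left vertices can be matched.

5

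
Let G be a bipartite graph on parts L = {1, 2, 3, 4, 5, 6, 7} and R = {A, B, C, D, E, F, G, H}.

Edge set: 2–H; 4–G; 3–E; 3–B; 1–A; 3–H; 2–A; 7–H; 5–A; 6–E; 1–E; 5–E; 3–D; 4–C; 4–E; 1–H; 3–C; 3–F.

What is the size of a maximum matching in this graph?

5

A valid assignment of size 5: 1→H, 2→A, 3→B, 4→C, 5→E.
The set {1, 2, 5, 6, 7} has only 3 neighbours ({A, E, H}), so by Hall's theorem at most 5 of the 7 left vertices can be matched.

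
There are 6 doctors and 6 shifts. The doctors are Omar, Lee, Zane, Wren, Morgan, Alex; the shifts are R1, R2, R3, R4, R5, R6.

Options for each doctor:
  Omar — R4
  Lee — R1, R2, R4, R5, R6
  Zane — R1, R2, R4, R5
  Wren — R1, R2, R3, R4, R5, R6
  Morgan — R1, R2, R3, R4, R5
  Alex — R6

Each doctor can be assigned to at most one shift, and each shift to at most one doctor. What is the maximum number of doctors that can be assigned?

One maximum matching: Omar→R4, Lee→R1, Zane→R5, Wren→R3, Morgan→R2, Alex→R6.
This saturates every doctor, so 6 is the maximum.

6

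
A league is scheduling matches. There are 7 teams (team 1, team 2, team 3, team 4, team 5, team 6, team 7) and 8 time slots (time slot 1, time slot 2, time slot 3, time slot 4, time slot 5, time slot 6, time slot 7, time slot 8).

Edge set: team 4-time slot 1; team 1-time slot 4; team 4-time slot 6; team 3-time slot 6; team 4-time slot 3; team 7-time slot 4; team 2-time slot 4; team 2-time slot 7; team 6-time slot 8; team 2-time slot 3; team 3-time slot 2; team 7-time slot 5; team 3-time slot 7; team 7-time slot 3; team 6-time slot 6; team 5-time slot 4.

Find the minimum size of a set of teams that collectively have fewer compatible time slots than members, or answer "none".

Take S = {team 1, team 5}. Its neighbourhood is {time slot 4}, so |N(S)| = 1 < |S| = 2.
No single vertex violates Hall's condition since each has at least one neighbour, so 2 is the minimum.

2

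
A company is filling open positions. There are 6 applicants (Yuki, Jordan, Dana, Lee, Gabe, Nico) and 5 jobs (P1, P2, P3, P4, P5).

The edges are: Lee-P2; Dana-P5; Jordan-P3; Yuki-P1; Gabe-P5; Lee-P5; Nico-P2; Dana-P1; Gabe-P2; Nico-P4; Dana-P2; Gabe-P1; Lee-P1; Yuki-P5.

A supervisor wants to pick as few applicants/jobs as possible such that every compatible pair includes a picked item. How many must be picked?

{Jordan, Nico, P1, P2, P5} is a vertex cover of size 5: every edge has an endpoint in this set.
No smaller cover exists because Yuki–P5, Jordan–P3, Dana–P2, Lee–P1, Nico–P4 is a matching of size 5, and a cover must include an endpoint of each of these disjoint edges (König's theorem).

5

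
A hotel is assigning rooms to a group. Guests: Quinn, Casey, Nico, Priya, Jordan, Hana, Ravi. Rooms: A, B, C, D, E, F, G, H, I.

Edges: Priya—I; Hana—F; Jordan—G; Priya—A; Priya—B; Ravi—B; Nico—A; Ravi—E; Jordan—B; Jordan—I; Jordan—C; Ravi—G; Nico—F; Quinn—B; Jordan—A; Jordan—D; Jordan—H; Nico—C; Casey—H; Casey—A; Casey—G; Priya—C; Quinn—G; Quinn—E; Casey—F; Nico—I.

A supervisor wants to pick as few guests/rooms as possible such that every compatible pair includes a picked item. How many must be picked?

7

{Quinn, Casey, Nico, Priya, Jordan, Hana, Ravi} is a vertex cover of size 7: every edge has an endpoint in this set.
No smaller cover exists because Quinn–E, Casey–G, Nico–C, Priya–I, Jordan–A, Hana–F, Ravi–B is a matching of size 7, and a cover must include an endpoint of each of these disjoint edges (König's theorem).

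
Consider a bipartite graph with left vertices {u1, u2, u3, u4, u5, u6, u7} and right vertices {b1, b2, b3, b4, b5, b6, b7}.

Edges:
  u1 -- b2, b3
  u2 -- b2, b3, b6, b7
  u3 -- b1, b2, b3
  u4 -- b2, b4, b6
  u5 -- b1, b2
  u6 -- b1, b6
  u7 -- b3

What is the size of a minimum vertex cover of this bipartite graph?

6

{u2, u4, u6, b1, b2, b3} is a vertex cover of size 6: every edge has an endpoint in this set.
No smaller cover exists because u1–b3, u2–b7, u3–b1, u4–b4, u5–b2, u6–b6 is a matching of size 6, and a cover must include an endpoint of each of these disjoint edges (König's theorem).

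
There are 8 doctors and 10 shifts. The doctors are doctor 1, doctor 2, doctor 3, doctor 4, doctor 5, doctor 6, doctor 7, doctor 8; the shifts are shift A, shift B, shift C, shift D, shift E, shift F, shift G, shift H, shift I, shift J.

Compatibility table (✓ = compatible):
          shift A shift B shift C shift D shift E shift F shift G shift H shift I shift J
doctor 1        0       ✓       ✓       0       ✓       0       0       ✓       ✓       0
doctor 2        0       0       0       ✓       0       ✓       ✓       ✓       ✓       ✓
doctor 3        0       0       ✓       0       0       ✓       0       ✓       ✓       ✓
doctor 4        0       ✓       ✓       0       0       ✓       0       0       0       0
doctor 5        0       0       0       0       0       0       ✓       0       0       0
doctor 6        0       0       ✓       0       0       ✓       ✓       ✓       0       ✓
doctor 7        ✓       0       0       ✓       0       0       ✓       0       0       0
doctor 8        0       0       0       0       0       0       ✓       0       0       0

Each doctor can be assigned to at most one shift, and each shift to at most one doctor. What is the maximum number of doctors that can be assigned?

7

A valid assignment of size 7: doctor 1→shift H, doctor 2→shift F, doctor 3→shift I, doctor 4→shift B, doctor 5→shift G, doctor 6→shift J, doctor 7→shift A.
The set {doctor 5, doctor 8} has only 1 neighbour ({shift G}), so by Hall's theorem at most 7 of the 8 doctors can be matched.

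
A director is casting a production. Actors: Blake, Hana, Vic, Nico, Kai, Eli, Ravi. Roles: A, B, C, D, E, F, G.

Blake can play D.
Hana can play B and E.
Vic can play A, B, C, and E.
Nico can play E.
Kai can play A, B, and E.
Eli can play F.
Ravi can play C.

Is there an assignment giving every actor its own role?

The set {Hana, Vic, Nico, Kai, Ravi} has only 4 neighbours ({A, B, C, E}), so by Hall's theorem at most 6 of the 7 actors can be matched.
Hence no matching covers every actor.

No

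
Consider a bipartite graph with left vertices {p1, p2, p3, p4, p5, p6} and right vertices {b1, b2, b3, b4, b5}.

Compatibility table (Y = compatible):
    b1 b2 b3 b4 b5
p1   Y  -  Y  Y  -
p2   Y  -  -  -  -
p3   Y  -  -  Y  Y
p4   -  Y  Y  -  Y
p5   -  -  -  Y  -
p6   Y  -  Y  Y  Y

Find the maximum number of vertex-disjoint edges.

5

One maximum matching: p1→b3, p2→b1, p3→b5, p4→b2, p5→b4.
The set {p1, p2, p3, p5, p6} has only 4 neighbours ({b1, b3, b4, b5}), so by Hall's theorem at most 5 of the 6 left vertices can be matched.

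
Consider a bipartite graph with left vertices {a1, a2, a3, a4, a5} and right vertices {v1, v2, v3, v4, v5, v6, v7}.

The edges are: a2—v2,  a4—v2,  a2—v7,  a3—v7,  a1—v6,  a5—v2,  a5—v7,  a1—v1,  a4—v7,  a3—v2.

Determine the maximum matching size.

One maximum matching: a1→v6, a2→v7, a3→v2.
The set {a2, a3, a4, a5} has only 2 neighbours ({v2, v7}), so by Hall's theorem at most 3 of the 5 left vertices can be matched.

3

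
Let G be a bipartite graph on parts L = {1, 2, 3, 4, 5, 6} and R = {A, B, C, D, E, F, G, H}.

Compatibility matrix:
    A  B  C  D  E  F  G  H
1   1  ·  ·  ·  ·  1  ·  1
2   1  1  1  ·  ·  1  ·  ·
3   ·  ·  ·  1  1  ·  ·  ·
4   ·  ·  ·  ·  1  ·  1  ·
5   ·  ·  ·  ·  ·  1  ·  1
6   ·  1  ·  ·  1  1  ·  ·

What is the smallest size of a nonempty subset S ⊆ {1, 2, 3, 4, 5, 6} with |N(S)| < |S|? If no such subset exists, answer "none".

none

A matching saturating every left vertex exists, for instance 1→A, 2→F, 3→D, 4→E, 5→H, 6→B.
By Hall's marriage theorem, this means |N(S)| ≥ |S| for every subset S, so no violating subset exists.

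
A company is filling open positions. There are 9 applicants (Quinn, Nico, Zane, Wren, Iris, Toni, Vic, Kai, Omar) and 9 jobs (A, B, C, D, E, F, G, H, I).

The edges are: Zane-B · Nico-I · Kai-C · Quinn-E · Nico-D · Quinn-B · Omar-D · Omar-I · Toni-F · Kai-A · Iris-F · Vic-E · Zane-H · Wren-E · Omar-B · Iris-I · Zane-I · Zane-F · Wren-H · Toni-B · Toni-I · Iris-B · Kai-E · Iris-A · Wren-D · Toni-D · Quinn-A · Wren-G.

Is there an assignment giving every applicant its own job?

One maximum matching: Quinn–A, Nico–D, Zane–H, Wren–G, Iris–I, Toni–F, Vic–E, Kai–C, Omar–B.
Every applicant is matched, so this is a perfect matching.

Yes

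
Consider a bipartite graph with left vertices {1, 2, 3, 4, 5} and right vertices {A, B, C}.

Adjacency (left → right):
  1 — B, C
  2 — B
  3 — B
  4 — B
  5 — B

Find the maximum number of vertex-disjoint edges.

2

For example, pair 1-C, 2-B.
The set {2, 3, 4, 5} has only 1 neighbour ({B}), so by Hall's theorem at most 2 of the 5 left vertices can be matched.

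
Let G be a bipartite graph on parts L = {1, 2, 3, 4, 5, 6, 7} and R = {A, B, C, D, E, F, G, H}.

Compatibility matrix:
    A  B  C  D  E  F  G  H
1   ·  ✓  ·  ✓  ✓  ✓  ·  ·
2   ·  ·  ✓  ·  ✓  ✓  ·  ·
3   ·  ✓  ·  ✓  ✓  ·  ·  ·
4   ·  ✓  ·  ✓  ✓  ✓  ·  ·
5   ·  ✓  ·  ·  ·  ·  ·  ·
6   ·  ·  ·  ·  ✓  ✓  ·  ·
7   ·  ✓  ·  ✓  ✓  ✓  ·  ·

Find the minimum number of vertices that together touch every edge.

5

The 5 edges 1–F, 2–C, 3–D, 4–E, 5–B form a matching, so any vertex cover needs at least 5 vertices (one per matched edge).
Conversely {2, B, D, E, F} meets every edge and has exactly 5 vertices, so 5 is optimal.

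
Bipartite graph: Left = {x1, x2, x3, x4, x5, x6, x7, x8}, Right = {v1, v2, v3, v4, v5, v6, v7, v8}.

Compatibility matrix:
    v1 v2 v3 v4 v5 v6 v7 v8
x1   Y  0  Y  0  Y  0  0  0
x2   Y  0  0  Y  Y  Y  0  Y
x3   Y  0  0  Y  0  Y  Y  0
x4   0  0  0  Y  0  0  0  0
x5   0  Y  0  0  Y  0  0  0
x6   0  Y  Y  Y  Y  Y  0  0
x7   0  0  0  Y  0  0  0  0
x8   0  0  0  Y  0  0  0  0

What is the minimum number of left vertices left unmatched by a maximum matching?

2

One maximum matching: x1–v1, x2–v6, x3–v7, x4–v4, x5–v2, x6–v3.
The set {x4, x7, x8} has only 1 neighbour ({v4}), so by Hall's theorem at most 6 of the 8 left vertices can be matched.
That matches 6 of the 8, leaving 2 unmatched; no matching can do better.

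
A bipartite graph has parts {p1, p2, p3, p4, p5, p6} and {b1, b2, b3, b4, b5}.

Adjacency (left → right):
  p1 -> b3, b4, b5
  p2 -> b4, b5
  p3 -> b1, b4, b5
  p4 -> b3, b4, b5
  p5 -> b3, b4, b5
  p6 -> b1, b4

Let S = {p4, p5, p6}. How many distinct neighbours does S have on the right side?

The union of neighbours of {p4, p5, p6} is {b1, b3, b4, b5}, which has 4 elements.
Since |N(S)| = 4 ≥ |S| = 3, Hall's condition holds for this subset.

4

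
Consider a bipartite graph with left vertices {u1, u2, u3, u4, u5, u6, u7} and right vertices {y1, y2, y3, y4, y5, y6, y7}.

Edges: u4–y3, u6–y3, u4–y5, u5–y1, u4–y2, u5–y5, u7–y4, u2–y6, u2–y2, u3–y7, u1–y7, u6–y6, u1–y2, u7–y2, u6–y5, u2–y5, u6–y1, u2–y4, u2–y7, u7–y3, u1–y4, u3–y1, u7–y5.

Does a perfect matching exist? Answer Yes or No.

Yes

A valid assignment of size 7: u1-y4, u2-y6, u3-y7, u4-y2, u5-y5, u6-y1, u7-y3.
Every left vertex is matched, so this is a perfect matching.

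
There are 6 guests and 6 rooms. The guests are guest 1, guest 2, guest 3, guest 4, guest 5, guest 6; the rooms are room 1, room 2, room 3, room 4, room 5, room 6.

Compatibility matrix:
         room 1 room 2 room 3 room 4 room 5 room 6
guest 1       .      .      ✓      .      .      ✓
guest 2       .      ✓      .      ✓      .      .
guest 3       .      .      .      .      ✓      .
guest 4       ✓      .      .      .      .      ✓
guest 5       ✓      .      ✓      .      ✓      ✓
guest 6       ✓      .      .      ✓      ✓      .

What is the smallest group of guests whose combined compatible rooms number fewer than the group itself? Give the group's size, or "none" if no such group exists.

A matching saturating every guest exists, for instance guest 1→room 6, guest 2→room 2, guest 3→room 5, guest 4→room 1, guest 5→room 3, guest 6→room 4.
By Hall's marriage theorem, this means |N(S)| ≥ |S| for every subset S, so no violating subset exists.

none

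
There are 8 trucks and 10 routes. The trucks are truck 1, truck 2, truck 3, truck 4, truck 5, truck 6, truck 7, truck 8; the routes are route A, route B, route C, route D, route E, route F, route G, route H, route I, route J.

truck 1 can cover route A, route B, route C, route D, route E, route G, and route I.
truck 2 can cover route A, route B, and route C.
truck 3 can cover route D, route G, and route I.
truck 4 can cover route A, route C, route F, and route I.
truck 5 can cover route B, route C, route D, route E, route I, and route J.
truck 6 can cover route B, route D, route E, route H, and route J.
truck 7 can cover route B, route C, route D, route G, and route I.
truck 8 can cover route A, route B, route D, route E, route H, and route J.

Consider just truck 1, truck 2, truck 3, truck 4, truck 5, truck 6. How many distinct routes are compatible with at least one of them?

The union of neighbours of {truck 1, truck 2, truck 3, truck 4, truck 5, truck 6} is {route A, route B, route C, route D, route E, route F, route G, route H, route I, route J}, which has 10 elements.
Since |N(S)| = 10 ≥ |S| = 6, Hall's condition holds for this subset.

10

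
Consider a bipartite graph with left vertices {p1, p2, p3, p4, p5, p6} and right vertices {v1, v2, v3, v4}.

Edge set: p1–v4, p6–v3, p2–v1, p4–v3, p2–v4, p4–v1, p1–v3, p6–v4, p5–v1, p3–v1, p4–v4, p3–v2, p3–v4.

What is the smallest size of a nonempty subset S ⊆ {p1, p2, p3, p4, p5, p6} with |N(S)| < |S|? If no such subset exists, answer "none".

Take S = {p1, p2, p4, p5}. Its neighbourhood is {v1, v3, v4}, so |N(S)| = 3 < |S| = 4.
Every subset of size less than 4 has at least as many neighbours as members, so 4 is the minimum.

4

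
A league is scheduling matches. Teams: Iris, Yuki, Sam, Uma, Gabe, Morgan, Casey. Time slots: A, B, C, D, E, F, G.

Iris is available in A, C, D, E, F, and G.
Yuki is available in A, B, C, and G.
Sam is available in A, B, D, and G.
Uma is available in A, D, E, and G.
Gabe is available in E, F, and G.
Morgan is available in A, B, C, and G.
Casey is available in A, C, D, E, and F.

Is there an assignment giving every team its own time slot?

Yes

One maximum matching: Iris–G, Yuki–C, Sam–D, Uma–E, Gabe–F, Morgan–B, Casey–A.
Every team is matched, so this is a perfect matching.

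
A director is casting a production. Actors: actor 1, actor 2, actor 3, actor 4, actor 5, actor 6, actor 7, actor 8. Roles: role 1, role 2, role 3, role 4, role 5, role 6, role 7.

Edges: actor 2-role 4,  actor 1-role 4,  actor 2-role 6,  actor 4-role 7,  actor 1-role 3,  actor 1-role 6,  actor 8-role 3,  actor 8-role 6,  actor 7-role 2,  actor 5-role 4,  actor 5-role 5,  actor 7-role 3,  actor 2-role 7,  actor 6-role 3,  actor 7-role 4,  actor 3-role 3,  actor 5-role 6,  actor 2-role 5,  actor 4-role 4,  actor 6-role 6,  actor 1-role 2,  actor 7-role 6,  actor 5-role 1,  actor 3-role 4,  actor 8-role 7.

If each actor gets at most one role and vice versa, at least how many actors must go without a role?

One maximum matching: actor 1–role 2, actor 2–role 5, actor 3–role 4, actor 4–role 7, actor 5–role 1, actor 6–role 6, actor 7–role 3.
The set {actor 1, actor 3, actor 4, actor 6, actor 7, actor 8} has only 5 neighbours ({role 2, role 3, role 4, role 6, role 7}), so by Hall's theorem at most 7 of the 8 actors can be matched.
That matches 7 of the 8, leaving 1 unmatched; no matching can do better.

1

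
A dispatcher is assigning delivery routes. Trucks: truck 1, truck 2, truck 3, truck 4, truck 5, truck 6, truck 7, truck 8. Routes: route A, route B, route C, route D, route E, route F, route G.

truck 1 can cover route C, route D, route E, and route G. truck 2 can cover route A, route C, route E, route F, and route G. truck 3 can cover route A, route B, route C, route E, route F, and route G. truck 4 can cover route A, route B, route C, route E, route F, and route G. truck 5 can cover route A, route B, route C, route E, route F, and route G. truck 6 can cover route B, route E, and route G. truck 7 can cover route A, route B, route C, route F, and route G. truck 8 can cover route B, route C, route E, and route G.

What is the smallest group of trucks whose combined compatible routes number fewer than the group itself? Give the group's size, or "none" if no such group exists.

Take S = {truck 2, truck 3, truck 4, truck 5, truck 6, truck 7, truck 8}. Its neighbourhood is {route A, route B, route C, route E, route F, route G}, so |N(S)| = 6 < |S| = 7.
Every subset of size less than 7 has at least as many neighbours as members, so 7 is the minimum.

7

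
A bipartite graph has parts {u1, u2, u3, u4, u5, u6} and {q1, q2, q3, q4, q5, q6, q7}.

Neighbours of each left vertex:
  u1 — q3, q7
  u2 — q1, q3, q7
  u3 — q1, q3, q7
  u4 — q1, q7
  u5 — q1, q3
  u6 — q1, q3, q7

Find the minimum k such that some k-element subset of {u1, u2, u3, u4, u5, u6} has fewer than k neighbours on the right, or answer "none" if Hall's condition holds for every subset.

Take S = {u1, u2, u3, u4}. Its neighbourhood is {q1, q3, q7}, so |N(S)| = 3 < |S| = 4.
Every subset of size less than 4 has at least as many neighbours as members, so 4 is the minimum.

4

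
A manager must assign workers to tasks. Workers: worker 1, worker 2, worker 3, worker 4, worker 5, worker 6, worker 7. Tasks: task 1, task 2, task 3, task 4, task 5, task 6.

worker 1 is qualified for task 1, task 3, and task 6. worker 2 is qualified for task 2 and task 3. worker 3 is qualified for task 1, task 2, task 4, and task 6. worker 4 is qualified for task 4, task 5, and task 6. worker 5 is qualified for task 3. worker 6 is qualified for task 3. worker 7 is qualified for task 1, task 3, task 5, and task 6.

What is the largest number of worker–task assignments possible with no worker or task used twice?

6

One maximum matching: worker 1–task 1, worker 2–task 2, worker 3–task 4, worker 4–task 5, worker 5–task 3, worker 7–task 6.
The set {worker 5, worker 6} has only 1 neighbour ({task 3}), so by Hall's theorem at most 6 of the 7 workers can be matched.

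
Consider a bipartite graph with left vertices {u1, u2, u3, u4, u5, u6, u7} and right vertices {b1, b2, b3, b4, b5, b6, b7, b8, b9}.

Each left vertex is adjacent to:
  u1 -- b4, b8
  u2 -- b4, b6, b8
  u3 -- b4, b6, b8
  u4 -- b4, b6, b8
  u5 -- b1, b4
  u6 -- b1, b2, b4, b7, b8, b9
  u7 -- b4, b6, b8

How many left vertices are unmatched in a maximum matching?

2

For example, pair u1–b4, u2–b6, u3–b8, u5–b1, u6–b7.
The set {u1, u2, u3, u4, u7} has only 3 neighbours ({b4, b6, b8}), so by Hall's theorem at most 5 of the 7 left vertices can be matched.
That matches 5 of the 7, leaving 2 unmatched; no matching can do better.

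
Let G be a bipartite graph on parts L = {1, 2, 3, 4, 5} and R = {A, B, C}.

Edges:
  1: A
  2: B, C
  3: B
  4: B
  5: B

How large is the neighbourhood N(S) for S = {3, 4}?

1

The union of neighbours of {3, 4} is {B}, which has 1 element.
Since |N(S)| = 1 < |S| = 2, Hall's condition fails for this subset.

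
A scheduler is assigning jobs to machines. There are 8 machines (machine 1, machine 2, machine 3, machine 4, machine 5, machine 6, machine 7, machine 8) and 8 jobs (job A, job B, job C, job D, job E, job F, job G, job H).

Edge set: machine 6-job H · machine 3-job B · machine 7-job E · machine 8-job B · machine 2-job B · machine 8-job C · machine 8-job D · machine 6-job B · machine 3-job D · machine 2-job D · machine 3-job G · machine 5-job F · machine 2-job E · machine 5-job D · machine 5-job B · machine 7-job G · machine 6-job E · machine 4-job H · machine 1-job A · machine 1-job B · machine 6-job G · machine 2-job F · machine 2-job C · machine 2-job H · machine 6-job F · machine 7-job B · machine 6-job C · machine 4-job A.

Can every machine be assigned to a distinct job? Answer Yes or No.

Yes

One maximum matching: machine 1–job B, machine 2–job C, machine 3–job G, machine 4–job A, machine 5–job F, machine 6–job H, machine 7–job E, machine 8–job D.
Every machine is matched, so this is a perfect matching.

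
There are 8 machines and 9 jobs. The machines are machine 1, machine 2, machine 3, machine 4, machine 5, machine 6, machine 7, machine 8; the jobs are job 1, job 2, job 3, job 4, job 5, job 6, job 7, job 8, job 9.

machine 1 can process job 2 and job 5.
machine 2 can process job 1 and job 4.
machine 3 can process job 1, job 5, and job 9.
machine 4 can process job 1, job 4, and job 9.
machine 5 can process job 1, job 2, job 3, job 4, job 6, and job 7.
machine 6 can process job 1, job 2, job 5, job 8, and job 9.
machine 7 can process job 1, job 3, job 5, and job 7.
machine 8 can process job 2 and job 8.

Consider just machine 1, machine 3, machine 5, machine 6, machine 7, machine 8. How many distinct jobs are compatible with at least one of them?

9

The union of neighbours of {machine 1, machine 3, machine 5, machine 6, machine 7, machine 8} is {job 1, job 2, job 3, job 4, job 5, job 6, job 7, job 8, job 9}, which has 9 elements.
Since |N(S)| = 9 ≥ |S| = 6, Hall's condition holds for this subset.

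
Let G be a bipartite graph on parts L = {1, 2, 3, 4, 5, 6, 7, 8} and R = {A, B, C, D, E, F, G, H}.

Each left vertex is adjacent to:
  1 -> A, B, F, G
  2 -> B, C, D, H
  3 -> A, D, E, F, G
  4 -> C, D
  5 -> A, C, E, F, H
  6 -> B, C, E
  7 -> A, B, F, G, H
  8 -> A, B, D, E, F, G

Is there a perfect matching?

Yes

One maximum matching: 1–F, 2–C, 3–E, 4–D, 5–H, 6–B, 7–A, 8–G.
All 8 left vertices are covered.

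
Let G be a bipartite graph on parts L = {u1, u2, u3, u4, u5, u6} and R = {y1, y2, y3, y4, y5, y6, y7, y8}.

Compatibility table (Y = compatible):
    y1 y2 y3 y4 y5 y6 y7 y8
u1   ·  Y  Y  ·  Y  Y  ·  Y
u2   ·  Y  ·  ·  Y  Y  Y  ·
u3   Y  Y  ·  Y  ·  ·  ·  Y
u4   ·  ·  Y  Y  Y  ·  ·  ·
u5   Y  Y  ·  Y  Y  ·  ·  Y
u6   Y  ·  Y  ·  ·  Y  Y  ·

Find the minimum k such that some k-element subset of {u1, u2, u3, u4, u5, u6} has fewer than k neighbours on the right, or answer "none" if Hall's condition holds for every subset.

A matching saturating every left vertex exists, for instance u1→y6, u2→y7, u3→y2, u4→y4, u5→y1, u6→y3.
By Hall's marriage theorem, this means |N(S)| ≥ |S| for every subset S, so no violating subset exists.

none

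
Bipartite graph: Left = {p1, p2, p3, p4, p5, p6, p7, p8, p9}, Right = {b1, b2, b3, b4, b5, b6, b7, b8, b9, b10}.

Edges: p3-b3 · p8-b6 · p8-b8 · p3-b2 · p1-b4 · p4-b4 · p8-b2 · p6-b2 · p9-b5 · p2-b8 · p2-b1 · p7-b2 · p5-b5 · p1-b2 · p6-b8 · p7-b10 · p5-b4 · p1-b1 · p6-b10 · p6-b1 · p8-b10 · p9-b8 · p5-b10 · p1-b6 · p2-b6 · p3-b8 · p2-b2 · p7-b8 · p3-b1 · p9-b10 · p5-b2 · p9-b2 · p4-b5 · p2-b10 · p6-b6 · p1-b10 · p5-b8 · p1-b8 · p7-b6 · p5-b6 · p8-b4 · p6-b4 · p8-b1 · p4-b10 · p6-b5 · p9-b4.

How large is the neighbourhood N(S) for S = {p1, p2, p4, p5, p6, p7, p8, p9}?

7

The union of neighbours of {p1, p2, p4, p5, p6, p7, p8, p9} is {b1, b2, b4, b5, b6, b8, b10}, which has 7 elements.
Since |N(S)| = 7 < |S| = 8, Hall's condition fails for this subset.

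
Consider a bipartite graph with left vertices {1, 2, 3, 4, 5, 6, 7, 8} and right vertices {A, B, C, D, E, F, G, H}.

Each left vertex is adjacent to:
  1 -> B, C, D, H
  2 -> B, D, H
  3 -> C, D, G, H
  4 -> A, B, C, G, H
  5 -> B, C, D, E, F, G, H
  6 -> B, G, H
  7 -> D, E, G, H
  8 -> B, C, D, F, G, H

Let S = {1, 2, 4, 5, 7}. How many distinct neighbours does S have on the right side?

8

The union of neighbours of {1, 2, 4, 5, 7} is {A, B, C, D, E, F, G, H}, which has 8 elements.
Since |N(S)| = 8 ≥ |S| = 5, Hall's condition holds for this subset.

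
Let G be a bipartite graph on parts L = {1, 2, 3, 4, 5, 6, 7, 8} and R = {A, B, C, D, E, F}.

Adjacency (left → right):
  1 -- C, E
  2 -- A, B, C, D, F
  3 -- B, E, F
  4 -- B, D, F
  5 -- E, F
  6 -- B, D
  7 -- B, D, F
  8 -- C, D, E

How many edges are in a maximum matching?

6

For example, pair 1-C, 2-A, 3-E, 4-D, 5-F, 6-B.
The set {1, 3, 4, 5, 6, 7, 8} has only 5 neighbours ({B, C, D, E, F}), so by Hall's theorem at most 6 of the 8 left vertices can be matched.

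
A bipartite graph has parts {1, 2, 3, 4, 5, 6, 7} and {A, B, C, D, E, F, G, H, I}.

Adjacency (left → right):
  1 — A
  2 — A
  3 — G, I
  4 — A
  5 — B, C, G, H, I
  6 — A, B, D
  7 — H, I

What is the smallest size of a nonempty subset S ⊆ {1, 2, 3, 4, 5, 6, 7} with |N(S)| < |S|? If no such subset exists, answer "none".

2

Take S = {1, 2}. Its neighbourhood is {A}, so |N(S)| = 1 < |S| = 2.
No single vertex violates Hall's condition since each has at least one neighbour, so 2 is the minimum.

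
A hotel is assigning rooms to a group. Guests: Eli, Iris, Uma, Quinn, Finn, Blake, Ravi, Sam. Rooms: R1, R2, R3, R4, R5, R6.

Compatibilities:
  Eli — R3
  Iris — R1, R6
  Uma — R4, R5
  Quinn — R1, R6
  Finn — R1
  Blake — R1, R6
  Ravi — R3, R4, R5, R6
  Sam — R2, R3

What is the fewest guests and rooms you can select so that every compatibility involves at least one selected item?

The 6 edges Eli–R3, Iris–R1, Uma–R5, Quinn–R6, Ravi–R4, Sam–R2 form a matching, so any vertex cover needs at least 6 vertices (one per matched edge).
Conversely {Eli, Uma, Ravi, Sam, R1, R6} meets every edge and has exactly 6 vertices, so 6 is optimal.

6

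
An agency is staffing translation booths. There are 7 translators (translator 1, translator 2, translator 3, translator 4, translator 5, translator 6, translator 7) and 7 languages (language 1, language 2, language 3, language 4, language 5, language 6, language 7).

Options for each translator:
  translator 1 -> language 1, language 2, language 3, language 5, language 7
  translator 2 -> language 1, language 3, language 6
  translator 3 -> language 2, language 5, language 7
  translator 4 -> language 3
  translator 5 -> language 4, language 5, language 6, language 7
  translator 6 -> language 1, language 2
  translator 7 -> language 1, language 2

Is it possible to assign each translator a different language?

Yes

One maximum matching: translator 1–language 5, translator 2–language 6, translator 3–language 7, translator 4–language 3, translator 5–language 4, translator 6–language 1, translator 7–language 2.
Every translator is matched, so this is a perfect matching.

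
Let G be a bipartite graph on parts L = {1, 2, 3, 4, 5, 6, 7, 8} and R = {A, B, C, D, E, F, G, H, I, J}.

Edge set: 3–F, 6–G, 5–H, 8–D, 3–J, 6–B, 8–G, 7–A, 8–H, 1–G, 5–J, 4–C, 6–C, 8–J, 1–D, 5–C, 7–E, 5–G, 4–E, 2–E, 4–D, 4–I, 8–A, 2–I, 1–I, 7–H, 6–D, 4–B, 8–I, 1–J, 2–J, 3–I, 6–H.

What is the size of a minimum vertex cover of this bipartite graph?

{1, 2, 3, 4, 5, 6, 7, 8} is a vertex cover of size 8: every edge has an endpoint in this set.
No smaller cover exists because 1–D, 2–E, 3–F, 4–B, 5–C, 6–G, 7–H, 8–J is a matching of size 8, and a cover must include an endpoint of each of these disjoint edges (König's theorem).

8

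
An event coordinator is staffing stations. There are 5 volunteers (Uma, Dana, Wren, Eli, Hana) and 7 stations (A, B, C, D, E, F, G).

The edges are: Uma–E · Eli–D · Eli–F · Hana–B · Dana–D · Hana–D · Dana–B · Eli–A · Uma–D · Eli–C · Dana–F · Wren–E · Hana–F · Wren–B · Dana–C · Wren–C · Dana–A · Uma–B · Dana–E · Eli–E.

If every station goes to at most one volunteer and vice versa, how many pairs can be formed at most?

One maximum matching: Uma→E, Dana→A, Wren→C, Eli→F, Hana→B.
All 5 volunteers are matched, so no larger matching exists.

5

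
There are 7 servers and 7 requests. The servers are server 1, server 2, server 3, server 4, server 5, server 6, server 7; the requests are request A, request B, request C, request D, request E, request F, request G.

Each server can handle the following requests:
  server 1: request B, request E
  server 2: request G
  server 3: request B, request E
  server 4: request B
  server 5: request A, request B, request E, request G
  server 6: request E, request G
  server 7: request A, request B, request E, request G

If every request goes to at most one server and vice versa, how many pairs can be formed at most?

4

A valid assignment of size 4: server 1-request B, server 2-request G, server 3-request E, server 5-request A.
The set {server 1, server 2, server 3, server 4, server 5, server 6, server 7} has only 4 neighbours ({request A, request B, request E, request G}), so by Hall's theorem at most 4 of the 7 servers can be matched.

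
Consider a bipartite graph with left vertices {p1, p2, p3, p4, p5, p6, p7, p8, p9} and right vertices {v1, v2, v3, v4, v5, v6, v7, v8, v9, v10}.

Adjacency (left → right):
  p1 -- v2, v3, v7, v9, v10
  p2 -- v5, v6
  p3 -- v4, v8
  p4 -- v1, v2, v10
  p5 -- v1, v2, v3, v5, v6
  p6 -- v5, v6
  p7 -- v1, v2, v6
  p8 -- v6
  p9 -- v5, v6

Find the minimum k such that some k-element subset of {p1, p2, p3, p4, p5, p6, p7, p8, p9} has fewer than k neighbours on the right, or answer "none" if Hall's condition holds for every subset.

Take S = {p2, p6, p8}. Its neighbourhood is {v5, v6}, so |N(S)| = 2 < |S| = 3.
Every subset of size less than 3 has at least as many neighbours as members, so 3 is the minimum.

3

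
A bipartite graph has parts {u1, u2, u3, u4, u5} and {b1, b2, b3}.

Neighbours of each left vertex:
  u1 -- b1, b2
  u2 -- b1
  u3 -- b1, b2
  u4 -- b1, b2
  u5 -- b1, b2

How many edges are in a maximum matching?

2

A valid assignment of size 2: u1-b2, u2-b1.
The set {u1, u2, u3, u4, u5} has only 2 neighbours ({b1, b2}), so by Hall's theorem at most 2 of the 5 left vertices can be matched.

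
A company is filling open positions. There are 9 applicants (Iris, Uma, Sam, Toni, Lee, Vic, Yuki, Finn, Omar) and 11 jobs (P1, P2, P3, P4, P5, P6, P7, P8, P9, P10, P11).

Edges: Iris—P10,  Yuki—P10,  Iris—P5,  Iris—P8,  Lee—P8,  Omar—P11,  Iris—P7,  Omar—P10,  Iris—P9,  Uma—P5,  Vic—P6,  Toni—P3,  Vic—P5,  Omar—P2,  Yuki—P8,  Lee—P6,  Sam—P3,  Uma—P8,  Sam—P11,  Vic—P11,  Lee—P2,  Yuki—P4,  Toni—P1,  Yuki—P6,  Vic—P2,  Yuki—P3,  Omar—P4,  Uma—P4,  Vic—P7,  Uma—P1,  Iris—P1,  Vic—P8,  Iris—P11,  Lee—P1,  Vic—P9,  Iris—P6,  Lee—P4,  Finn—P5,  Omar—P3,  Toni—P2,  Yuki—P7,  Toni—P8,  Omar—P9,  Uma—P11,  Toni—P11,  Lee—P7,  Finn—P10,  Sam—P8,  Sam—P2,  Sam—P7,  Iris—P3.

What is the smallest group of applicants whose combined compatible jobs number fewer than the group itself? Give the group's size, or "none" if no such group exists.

none

A matching saturating every applicant exists, for instance Iris→P11, Uma→P5, Sam→P2, Toni→P8, Lee→P1, Vic→P6, Yuki→P7, Finn→P10, Omar→P3.
By Hall's marriage theorem, this means |N(S)| ≥ |S| for every subset S, so no violating subset exists.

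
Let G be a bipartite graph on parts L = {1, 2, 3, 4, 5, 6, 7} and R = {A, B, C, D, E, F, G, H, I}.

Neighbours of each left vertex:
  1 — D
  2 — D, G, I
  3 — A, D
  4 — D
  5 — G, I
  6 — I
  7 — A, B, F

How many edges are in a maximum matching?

For example, pair 1→D, 2→I, 3→A, 5→G, 7→B.
The set {1, 2, 4, 5, 6} has only 3 neighbours ({D, G, I}), so by Hall's theorem at most 5 of the 7 left vertices can be matched.

5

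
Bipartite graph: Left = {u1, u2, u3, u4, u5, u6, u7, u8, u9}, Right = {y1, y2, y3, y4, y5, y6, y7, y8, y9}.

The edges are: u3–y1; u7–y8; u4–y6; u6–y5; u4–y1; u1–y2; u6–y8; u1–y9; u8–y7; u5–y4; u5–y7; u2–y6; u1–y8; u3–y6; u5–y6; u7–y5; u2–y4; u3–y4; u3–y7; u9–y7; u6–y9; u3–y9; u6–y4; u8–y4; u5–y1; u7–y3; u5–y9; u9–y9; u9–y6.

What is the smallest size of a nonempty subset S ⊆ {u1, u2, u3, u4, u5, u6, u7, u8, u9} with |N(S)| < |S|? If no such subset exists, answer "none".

Take S = {u2, u3, u4, u5, u8, u9}. Its neighbourhood is {y1, y4, y6, y7, y9}, so |N(S)| = 5 < |S| = 6.
Every subset of size less than 6 has at least as many neighbours as members, so 6 is the minimum.

6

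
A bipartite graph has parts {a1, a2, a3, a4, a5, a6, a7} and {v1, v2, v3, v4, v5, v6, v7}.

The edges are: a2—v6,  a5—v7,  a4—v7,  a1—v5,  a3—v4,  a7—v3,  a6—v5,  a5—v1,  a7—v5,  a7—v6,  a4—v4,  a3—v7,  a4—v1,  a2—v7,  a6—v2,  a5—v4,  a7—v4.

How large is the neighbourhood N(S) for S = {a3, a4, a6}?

The union of neighbours of {a3, a4, a6} is {v1, v2, v4, v5, v7}, which has 5 elements.
Since |N(S)| = 5 ≥ |S| = 3, Hall's condition holds for this subset.

5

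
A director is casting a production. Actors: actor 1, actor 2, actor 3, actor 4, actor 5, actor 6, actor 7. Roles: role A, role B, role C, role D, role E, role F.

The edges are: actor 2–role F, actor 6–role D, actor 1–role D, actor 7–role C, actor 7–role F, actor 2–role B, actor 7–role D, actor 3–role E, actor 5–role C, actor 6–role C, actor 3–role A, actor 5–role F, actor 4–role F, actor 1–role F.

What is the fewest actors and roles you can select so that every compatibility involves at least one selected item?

5

A maximum matching has 5 edges (e.g. actor 1–role D, actor 2–role B, actor 3–role E, actor 4–role F, actor 5–role C).
By König's theorem the minimum vertex cover has the same size. One such cover is {actor 2, actor 3, role C, role D, role F}.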